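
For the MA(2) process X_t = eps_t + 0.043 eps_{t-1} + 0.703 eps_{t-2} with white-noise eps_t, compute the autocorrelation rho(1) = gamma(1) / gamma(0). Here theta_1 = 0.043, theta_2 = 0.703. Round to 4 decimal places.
\rho(1) = 0.0489

For an MA(q) process with theta_0 = 1, the autocovariance is
  gamma(k) = sigma^2 * sum_{i=0..q-k} theta_i * theta_{i+k},
and rho(k) = gamma(k) / gamma(0). Sigma^2 cancels.
  numerator   = (1)*(0.043) + (0.043)*(0.703) = 0.073229.
  denominator = (1)^2 + (0.043)^2 + (0.703)^2 = 1.496058.
  rho(1) = 0.073229 / 1.496058 = 0.0489.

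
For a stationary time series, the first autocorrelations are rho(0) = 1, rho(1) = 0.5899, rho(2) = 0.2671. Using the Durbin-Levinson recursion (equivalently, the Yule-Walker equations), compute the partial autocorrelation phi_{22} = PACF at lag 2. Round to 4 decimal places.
\phi_{22} = -0.1240

The PACF at lag k is phi_{kk}, the last component of the solution
to the Yule-Walker system G_k phi = r_k where
  (G_k)_{ij} = rho(|i - j|), (r_k)_i = rho(i), i,j = 1..k.
Equivalently, Durbin-Levinson gives phi_{kk} iteratively:
  phi_{11} = rho(1)
  phi_{kk} = [rho(k) - sum_{j=1..k-1} phi_{k-1,j} rho(k-j)]
            / [1 - sum_{j=1..k-1} phi_{k-1,j} rho(j)],
  phi_{k,j} = phi_{k-1,j} - phi_{kk} phi_{k-1,k-j},  j = 1..k-1.
Step k = 1:
  phi_11 = rho(1) = 0.5899.
Step k = 2:
  phi_22 = [rho(2) - phi_11 rho(1)] / [1 - phi_11 rho(1)] = [0.2671 - (0.5899)(0.5899)] / [1 - (0.5899)(0.5899)]
         = -0.08088201 / 0.65201799 = -0.124.
Therefore phi_{22} = -0.1240.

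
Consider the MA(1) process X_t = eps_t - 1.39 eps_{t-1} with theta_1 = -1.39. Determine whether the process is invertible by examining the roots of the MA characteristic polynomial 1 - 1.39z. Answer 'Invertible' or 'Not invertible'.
\text{Not invertible}

The MA(q) characteristic polynomial is P(z) = 1 - 1.39z.
Invertibility requires all roots to lie outside the unit circle, i.e. |z| > 1 for every root.
This is linear in z: 1 + (-1.39) z = 0  =>  z = -1/(-1.39) = 0.719424,  |z| = 0.719424.
Moduli of all roots: 0.7194.
All moduli strictly greater than 1? No.
Verdict: Not invertible.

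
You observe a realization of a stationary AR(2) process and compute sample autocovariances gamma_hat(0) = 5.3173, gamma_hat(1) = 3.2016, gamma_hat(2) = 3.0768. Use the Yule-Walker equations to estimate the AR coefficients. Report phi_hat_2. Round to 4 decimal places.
\hat\phi_{2} = 0.3390

The Yule-Walker equations for an AR(p) process read, in matrix form,
  Gamma_p phi = r_p,   with   (Gamma_p)_{ij} = gamma(|i - j|),
                       (r_p)_i = gamma(i),   i,j = 1..p.
Substitute the sample gammas (Toeplitz matrix and right-hand side of size 2):
  Gamma_p = [[5.3173, 3.2016], [3.2016, 5.3173]]
  r_p     = [3.2016, 3.0768]
Written out:
  5.3173 phi_1 + 3.2016 phi_2 = 3.2016
  3.2016 phi_1 + 5.3173 phi_2 = 3.0768
Solve by Cramer's rule:
  det = gamma(0)^2 - gamma(1)^2 = (5.3173)^2 - (3.2016)^2 = 28.27367929 - 10.25024256 = 18.02343673
  phi_hat_1 = [gamma(1) gamma(0) - gamma(1) gamma(2)] / det = [(3.2016)(5.3173) - (3.2016)(3.0768)] / 18.02343673 = 7.1731848 / 18.02343673 = 0.398
  phi_hat_2 = [gamma(0) gamma(2) - gamma(1)^2] / det = [(5.3173)(3.0768) - (3.2016)^2] / 18.02343673 = 6.11002608 / 18.02343673 = 0.339
So phi_hat = [0.3980, 0.3390].
Therefore phi_hat_2 = 0.3390.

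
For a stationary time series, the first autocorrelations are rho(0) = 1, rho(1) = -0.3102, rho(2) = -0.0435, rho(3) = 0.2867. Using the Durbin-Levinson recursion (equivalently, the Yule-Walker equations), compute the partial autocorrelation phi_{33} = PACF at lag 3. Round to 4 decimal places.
\phi_{33} = 0.2530

The PACF at lag k is phi_{kk}, the last component of the solution
to the Yule-Walker system G_k phi = r_k where
  (G_k)_{ij} = rho(|i - j|), (r_k)_i = rho(i), i,j = 1..k.
Equivalently, Durbin-Levinson gives phi_{kk} iteratively:
  phi_{11} = rho(1)
  phi_{kk} = [rho(k) - sum_{j=1..k-1} phi_{k-1,j} rho(k-j)]
            / [1 - sum_{j=1..k-1} phi_{k-1,j} rho(j)],
  phi_{k,j} = phi_{k-1,j} - phi_{kk} phi_{k-1,k-j},  j = 1..k-1.
Step k = 1:
  phi_11 = rho(1) = -0.3102.
Step k = 2:
  phi_22 = [rho(2) - phi_11 rho(1)] / [1 - phi_11 rho(1)] = [-0.0435 - (-0.3102)(-0.3102)] / [1 - (-0.3102)(-0.3102)]
         = -0.13972404 / 0.90377596 = -0.1546.
  Update: phi_21 = phi_11 - phi_22 phi_11 = -0.3102 - (-0.1546)(-0.3102) = -0.358157.
Step k = 3:
  phi_33 = [rho(3) - phi_21 rho(2) - phi_22 rho(1)] / [1 - phi_21 rho(1) - phi_22 rho(2)]
    numerator   = 0.2867 - (-0.358157)(-0.0435) - (-0.1546)(-0.3102) = 0.22316315
    denominator = 1 - (-0.358157)(-0.3102) - (-0.1546)(-0.0435) = 0.88217458
  phi_33 = 0.22316315 / 0.88217458 = 0.253.
Therefore phi_{33} = 0.2530.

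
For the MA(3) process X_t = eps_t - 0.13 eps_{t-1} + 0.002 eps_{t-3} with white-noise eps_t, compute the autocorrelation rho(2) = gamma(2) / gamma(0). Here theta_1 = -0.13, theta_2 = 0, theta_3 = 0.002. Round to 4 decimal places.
\rho(2) = -0.0003

For an MA(q) process with theta_0 = 1, the autocovariance is
  gamma(k) = sigma^2 * sum_{i=0..q-k} theta_i * theta_{i+k},
and rho(k) = gamma(k) / gamma(0). Sigma^2 cancels.
  numerator   = (1)*(0) + (-0.13)*(0.002) = -0.00026.
  denominator = (1)^2 + (-0.13)^2 + (0)^2 + (0.002)^2 = 1.016904.
  rho(2) = -0.00026 / 1.016904 = -0.0003.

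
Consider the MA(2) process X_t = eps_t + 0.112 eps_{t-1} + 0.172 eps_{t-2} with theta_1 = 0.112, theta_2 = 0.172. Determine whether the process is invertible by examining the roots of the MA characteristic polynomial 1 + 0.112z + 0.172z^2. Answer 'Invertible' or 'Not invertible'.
\text{Invertible}

The MA(q) characteristic polynomial is P(z) = 1 + 0.112z + 0.172z^2.
Invertibility requires all roots to lie outside the unit circle, i.e. |z| > 1 for every root.
Set 1 + (0.112) z + (0.172) z^2 = 0, i.e. a z^2 + b z + c = 0 with a = 0.172, b = 0.112, c = 1.
Discriminant D = b^2 - 4ac = (0.112)^2 - 4*(0.172)*1 = 0.012544 - (0.688) = -0.675456.
D < 0, so the roots are the complex-conjugate pair z = (-b +/- i sqrt(-D)) / (2a) = -0.3256 +/- 2.3891i.
For a conjugate pair |z|^2 = z * conj(z) = (product of roots) = c/a = 1/(0.172) = 5.813953, so |z| = sqrt(5.813953) = 2.4112 for both roots.
Moduli of all roots: 2.4112, 2.4112.
All moduli strictly greater than 1? Yes.
Verdict: Invertible.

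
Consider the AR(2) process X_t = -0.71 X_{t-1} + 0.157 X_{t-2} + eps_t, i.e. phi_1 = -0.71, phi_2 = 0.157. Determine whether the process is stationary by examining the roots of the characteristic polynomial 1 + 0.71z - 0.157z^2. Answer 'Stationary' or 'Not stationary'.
\text{Stationary}

The AR(p) characteristic polynomial is P(z) = 1 + 0.71z - 0.157z^2.
Stationarity requires all roots to lie outside the unit circle, i.e. |z| > 1 for every root.
Set 1 + (0.71) z + (-0.157) z^2 = 0, i.e. a z^2 + b z + c = 0 with a = -0.157, b = 0.71, c = 1.
Discriminant D = b^2 - 4ac = (0.71)^2 - 4*(-0.157)*1 = 0.5041 - (-0.628) = 1.1321.
D >= 0, so the roots are real: z = (-b +/- sqrt(D)) / (2a) = (-0.71 +/- 1.064002) / (-0.314).
  z_1 = (-0.71 + 1.064002) / (-0.314) = -1.1274,   |z_1| = 1.1274.
  z_2 = (-0.71 - 1.064002) / (-0.314) = 5.6497,   |z_2| = 5.6497.
Moduli of all roots: 1.1274, 5.6497.
All moduli strictly greater than 1? Yes.
Verdict: Stationary.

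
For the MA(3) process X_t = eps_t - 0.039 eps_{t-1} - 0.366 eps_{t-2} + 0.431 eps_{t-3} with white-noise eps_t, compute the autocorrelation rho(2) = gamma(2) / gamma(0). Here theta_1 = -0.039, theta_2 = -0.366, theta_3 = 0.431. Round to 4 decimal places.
\rho(2) = -0.2897

For an MA(q) process with theta_0 = 1, the autocovariance is
  gamma(k) = sigma^2 * sum_{i=0..q-k} theta_i * theta_{i+k},
and rho(k) = gamma(k) / gamma(0). Sigma^2 cancels.
  numerator   = (1)*(-0.366) + (-0.039)*(0.431) = -0.382809.
  denominator = (1)^2 + (-0.039)^2 + (-0.366)^2 + (0.431)^2 = 1.321238.
  rho(2) = -0.382809 / 1.321238 = -0.2897.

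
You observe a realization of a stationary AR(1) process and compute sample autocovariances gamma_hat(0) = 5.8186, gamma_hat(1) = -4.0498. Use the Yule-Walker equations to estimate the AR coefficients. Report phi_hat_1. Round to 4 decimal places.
\hat\phi_{1} = -0.6960

The Yule-Walker equations for an AR(p) process read, in matrix form,
  Gamma_p phi = r_p,   with   (Gamma_p)_{ij} = gamma(|i - j|),
                       (r_p)_i = gamma(i),   i,j = 1..p.
Substitute the sample gammas (Toeplitz matrix and right-hand side of size 1):
  Gamma_p = [[5.8186]]
  r_p     = [-4.0498]
With p = 1 this is the single equation gamma(0) phi_1 = gamma(1):
  phi_hat_1 = gamma(1) / gamma(0) = -4.0498 / 5.8186 = -0.6960.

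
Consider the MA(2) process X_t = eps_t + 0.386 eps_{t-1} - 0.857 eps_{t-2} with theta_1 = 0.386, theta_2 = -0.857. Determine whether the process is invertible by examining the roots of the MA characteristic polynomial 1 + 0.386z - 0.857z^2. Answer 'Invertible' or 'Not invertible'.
\text{Not invertible}

The MA(q) characteristic polynomial is P(z) = 1 + 0.386z - 0.857z^2.
Invertibility requires all roots to lie outside the unit circle, i.e. |z| > 1 for every root.
Set 1 + (0.386) z + (-0.857) z^2 = 0, i.e. a z^2 + b z + c = 0 with a = -0.857, b = 0.386, c = 1.
Discriminant D = b^2 - 4ac = (0.386)^2 - 4*(-0.857)*1 = 0.148996 - (-3.428) = 3.576996.
D >= 0, so the roots are real: z = (-b +/- sqrt(D)) / (2a) = (-0.386 +/- 1.891295) / (-1.714).
  z_1 = (-0.386 + 1.891295) / (-1.714) = -0.8782,   |z_1| = 0.8782.
  z_2 = (-0.386 - 1.891295) / (-1.714) = 1.3286,   |z_2| = 1.3286.
Moduli of all roots: 0.8782, 1.3286.
All moduli strictly greater than 1? No.
Verdict: Not invertible.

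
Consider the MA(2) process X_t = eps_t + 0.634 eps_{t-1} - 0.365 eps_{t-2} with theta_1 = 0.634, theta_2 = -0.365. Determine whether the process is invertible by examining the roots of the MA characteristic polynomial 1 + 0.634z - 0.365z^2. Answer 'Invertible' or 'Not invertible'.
\text{Invertible}

The MA(q) characteristic polynomial is P(z) = 1 + 0.634z - 0.365z^2.
Invertibility requires all roots to lie outside the unit circle, i.e. |z| > 1 for every root.
Set 1 + (0.634) z + (-0.365) z^2 = 0, i.e. a z^2 + b z + c = 0 with a = -0.365, b = 0.634, c = 1.
Discriminant D = b^2 - 4ac = (0.634)^2 - 4*(-0.365)*1 = 0.401956 - (-1.46) = 1.861956.
D >= 0, so the roots are real: z = (-b +/- sqrt(D)) / (2a) = (-0.634 +/- 1.364535) / (-0.73).
  z_1 = (-0.634 + 1.364535) / (-0.73) = -1.0007,   |z_1| = 1.0007.
  z_2 = (-0.634 - 1.364535) / (-0.73) = 2.7377,   |z_2| = 2.7377.
Moduli of all roots: 1.0007, 2.7377.
All moduli strictly greater than 1? Yes.
Verdict: Invertible.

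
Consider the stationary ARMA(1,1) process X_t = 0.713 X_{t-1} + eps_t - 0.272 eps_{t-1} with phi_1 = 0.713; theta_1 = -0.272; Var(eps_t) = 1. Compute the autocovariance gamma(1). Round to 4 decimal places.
\gamma(1) = 0.7231

Multiply the model equation by X_{t-k} and take expectations. With theta_0 = psi_0 = 1 and psi_j the MA(infinity) weights, this gives
  gamma(k) - sum_i phi_i gamma(k-i) = c_k,
  c_k = sigma^2 * sum_{j=k..q} theta_j psi_{j-k}   (c_k = 0 for k > q),
using gamma(-m) = gamma(m).
psi-weights needed (psi_j = theta_j + sum_i phi_i psi_{j-i}):
  psi_1 = theta_1 + phi_1 = -0.272 + (0.713) = 0.441
Right-hand sides:
  c_0 = sigma^2 (1 + theta_1 psi_1) = 1 * (1 + (-0.272)(0.441)) = 1 * 0.880048 = 0.880048
  c_1 = sigma^2 theta_1 = 1 * (-0.272) = -0.272
  c_2 = 0
Equations for k = 0 and k = 1 (AR order 1):
  gamma(0) = phi_1 gamma(1) + c_0
  gamma(1) = phi_1 gamma(0) + c_1
Substituting the second into the first: gamma(0) (1 - phi_1^2) = c_0 + phi_1 c_1, so
  gamma(0) = (c_0 + phi_1 c_1) / (1 - phi_1^2) = (0.880048 + (0.713)(-0.272)) / (1 - (0.713)^2) = 0.686112 / 0.491631 = 1.395583.
  gamma(1) = phi_1 gamma(0) + c_1 = (0.713)(1.395583) + (-0.272) = 0.723051.
Therefore gamma(1) = 0.7231 (to 4 decimal places).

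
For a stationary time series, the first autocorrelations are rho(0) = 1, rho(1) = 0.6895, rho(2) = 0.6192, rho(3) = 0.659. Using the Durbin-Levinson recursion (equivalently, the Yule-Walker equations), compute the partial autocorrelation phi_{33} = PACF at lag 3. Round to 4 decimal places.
\phi_{33} = 0.3300

The PACF at lag k is phi_{kk}, the last component of the solution
to the Yule-Walker system G_k phi = r_k where
  (G_k)_{ij} = rho(|i - j|), (r_k)_i = rho(i), i,j = 1..k.
Equivalently, Durbin-Levinson gives phi_{kk} iteratively:
  phi_{11} = rho(1)
  phi_{kk} = [rho(k) - sum_{j=1..k-1} phi_{k-1,j} rho(k-j)]
            / [1 - sum_{j=1..k-1} phi_{k-1,j} rho(j)],
  phi_{k,j} = phi_{k-1,j} - phi_{kk} phi_{k-1,k-j},  j = 1..k-1.
Step k = 1:
  phi_11 = rho(1) = 0.6895.
Step k = 2:
  phi_22 = [rho(2) - phi_11 rho(1)] / [1 - phi_11 rho(1)] = [0.6192 - (0.6895)(0.6895)] / [1 - (0.6895)(0.6895)]
         = 0.14378975 / 0.52458975 = 0.274099.
  Update: phi_21 = phi_11 - phi_22 phi_11 = 0.6895 - (0.274099)(0.6895) = 0.500508.
Step k = 3:
  phi_33 = [rho(3) - phi_21 rho(2) - phi_22 rho(1)] / [1 - phi_21 rho(1) - phi_22 rho(2)]
    numerator   = 0.659 - (0.500508)(0.6192) - (0.274099)(0.6895) = 0.16009362
    denominator = 1 - (0.500508)(0.6895) - (0.274099)(0.6192) = 0.48517706
  phi_33 = 0.16009362 / 0.48517706 = 0.33.
Therefore phi_{33} = 0.3300.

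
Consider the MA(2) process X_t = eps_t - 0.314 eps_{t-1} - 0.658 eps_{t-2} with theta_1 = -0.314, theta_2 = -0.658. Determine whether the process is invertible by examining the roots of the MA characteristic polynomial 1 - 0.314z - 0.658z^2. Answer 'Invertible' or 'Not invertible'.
\text{Invertible}

The MA(q) characteristic polynomial is P(z) = 1 - 0.314z - 0.658z^2.
Invertibility requires all roots to lie outside the unit circle, i.e. |z| > 1 for every root.
Set 1 + (-0.314) z + (-0.658) z^2 = 0, i.e. a z^2 + b z + c = 0 with a = -0.658, b = -0.314, c = 1.
Discriminant D = b^2 - 4ac = (-0.314)^2 - 4*(-0.658)*1 = 0.098596 - (-2.632) = 2.730596.
D >= 0, so the roots are real: z = (-b +/- sqrt(D)) / (2a) = (0.314 +/- 1.652452) / (-1.316).
  z_1 = (0.314 + 1.652452) / (-1.316) = -1.4943,   |z_1| = 1.4943.
  z_2 = (0.314 - 1.652452) / (-1.316) = 1.0171,   |z_2| = 1.0171.
Moduli of all roots: 1.4943, 1.0171.
All moduli strictly greater than 1? Yes.
Verdict: Invertible.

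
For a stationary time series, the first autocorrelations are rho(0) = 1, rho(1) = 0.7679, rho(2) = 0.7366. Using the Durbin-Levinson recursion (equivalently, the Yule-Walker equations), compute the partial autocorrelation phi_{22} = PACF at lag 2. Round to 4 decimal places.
\phi_{22} = 0.3581

The PACF at lag k is phi_{kk}, the last component of the solution
to the Yule-Walker system G_k phi = r_k where
  (G_k)_{ij} = rho(|i - j|), (r_k)_i = rho(i), i,j = 1..k.
Equivalently, Durbin-Levinson gives phi_{kk} iteratively:
  phi_{11} = rho(1)
  phi_{kk} = [rho(k) - sum_{j=1..k-1} phi_{k-1,j} rho(k-j)]
            / [1 - sum_{j=1..k-1} phi_{k-1,j} rho(j)],
  phi_{k,j} = phi_{k-1,j} - phi_{kk} phi_{k-1,k-j},  j = 1..k-1.
Step k = 1:
  phi_11 = rho(1) = 0.7679.
Step k = 2:
  phi_22 = [rho(2) - phi_11 rho(1)] / [1 - phi_11 rho(1)] = [0.7366 - (0.7679)(0.7679)] / [1 - (0.7679)(0.7679)]
         = 0.14692959 / 0.41032959 = 0.3581.
Therefore phi_{22} = 0.3581.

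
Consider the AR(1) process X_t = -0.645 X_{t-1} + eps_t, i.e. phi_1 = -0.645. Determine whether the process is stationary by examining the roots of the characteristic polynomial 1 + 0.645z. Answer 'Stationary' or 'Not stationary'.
\text{Stationary}

The AR(p) characteristic polynomial is P(z) = 1 + 0.645z.
Stationarity requires all roots to lie outside the unit circle, i.e. |z| > 1 for every root.
This is linear in z: 1 + (0.645) z = 0  =>  z = -1/(0.645) = -1.550388,  |z| = 1.550388.
Moduli of all roots: 1.5504.
All moduli strictly greater than 1? Yes.
Verdict: Stationary.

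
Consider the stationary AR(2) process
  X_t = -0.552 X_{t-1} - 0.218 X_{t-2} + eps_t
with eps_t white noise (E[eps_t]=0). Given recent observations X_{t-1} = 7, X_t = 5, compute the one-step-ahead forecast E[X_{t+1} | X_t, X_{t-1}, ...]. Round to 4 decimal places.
E[X_{t+1} \mid \mathcal F_t] = -4.2860

For an AR(p) model X_t = c + sum_i phi_i X_{t-i} + eps_t, the
one-step-ahead conditional mean is
  E[X_{t+1} | X_t, ...] = c + sum_i phi_i X_{t+1-i}.
Substitute known values:
  E[X_{t+1} | ...] = (-0.552) * (5) + (-0.218) * (7)
                   = -4.2860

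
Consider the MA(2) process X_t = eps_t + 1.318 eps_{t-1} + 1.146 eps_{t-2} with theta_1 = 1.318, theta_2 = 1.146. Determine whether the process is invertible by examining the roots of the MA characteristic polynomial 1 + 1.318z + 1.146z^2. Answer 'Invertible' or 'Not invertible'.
\text{Not invertible}

The MA(q) characteristic polynomial is P(z) = 1 + 1.318z + 1.146z^2.
Invertibility requires all roots to lie outside the unit circle, i.e. |z| > 1 for every root.
Set 1 + (1.318) z + (1.146) z^2 = 0, i.e. a z^2 + b z + c = 0 with a = 1.146, b = 1.318, c = 1.
Discriminant D = b^2 - 4ac = (1.318)^2 - 4*(1.146)*1 = 1.737124 - (4.584) = -2.846876.
D < 0, so the roots are the complex-conjugate pair z = (-b +/- i sqrt(-D)) / (2a) = -0.575 +/- 0.7362i.
For a conjugate pair |z|^2 = z * conj(z) = (product of roots) = c/a = 1/(1.146) = 0.8726, so |z| = sqrt(0.8726) = 0.9341 for both roots.
Moduli of all roots: 0.9341, 0.9341.
All moduli strictly greater than 1? No.
Verdict: Not invertible.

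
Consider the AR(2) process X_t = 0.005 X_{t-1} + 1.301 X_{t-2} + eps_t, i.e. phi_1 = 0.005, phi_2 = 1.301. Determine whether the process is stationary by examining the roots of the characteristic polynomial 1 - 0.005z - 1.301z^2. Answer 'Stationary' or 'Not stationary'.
\text{Not stationary}

The AR(p) characteristic polynomial is P(z) = 1 - 0.005z - 1.301z^2.
Stationarity requires all roots to lie outside the unit circle, i.e. |z| > 1 for every root.
Set 1 + (-0.005) z + (-1.301) z^2 = 0, i.e. a z^2 + b z + c = 0 with a = -1.301, b = -0.005, c = 1.
Discriminant D = b^2 - 4ac = (-0.005)^2 - 4*(-1.301)*1 = 0.000025 - (-5.204) = 5.204025.
D >= 0, so the roots are real: z = (-b +/- sqrt(D)) / (2a) = (0.005 +/- 2.281233) / (-2.602).
  z_1 = (0.005 + 2.281233) / (-2.602) = -0.8786,   |z_1| = 0.8786.
  z_2 = (0.005 - 2.281233) / (-2.602) = 0.8748,   |z_2| = 0.8748.
Moduli of all roots: 0.8786, 0.8748.
All moduli strictly greater than 1? No.
Verdict: Not stationary.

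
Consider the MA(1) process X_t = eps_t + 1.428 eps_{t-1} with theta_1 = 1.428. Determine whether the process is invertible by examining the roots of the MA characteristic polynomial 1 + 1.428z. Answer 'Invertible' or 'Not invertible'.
\text{Not invertible}

The MA(q) characteristic polynomial is P(z) = 1 + 1.428z.
Invertibility requires all roots to lie outside the unit circle, i.e. |z| > 1 for every root.
This is linear in z: 1 + (1.428) z = 0  =>  z = -1/(1.428) = -0.70028,  |z| = 0.70028.
Moduli of all roots: 0.7003.
All moduli strictly greater than 1? No.
Verdict: Not invertible.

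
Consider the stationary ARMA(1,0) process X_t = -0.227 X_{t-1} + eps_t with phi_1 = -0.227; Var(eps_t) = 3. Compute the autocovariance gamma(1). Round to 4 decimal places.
\gamma(1) = -0.7180

Multiply the model equation by X_{t-k} and take expectations. With theta_0 = psi_0 = 1 and psi_j the MA(infinity) weights, this gives
  gamma(k) - sum_i phi_i gamma(k-i) = c_k,
  c_k = sigma^2 * sum_{j=k..q} theta_j psi_{j-k}   (c_k = 0 for k > q),
using gamma(-m) = gamma(m).
Pure AR (q = 0): c_0 = sigma^2 = 3, c_k = 0 for k >= 1.
Equations for k = 0 and k = 1 (AR order 1):
  gamma(0) = phi_1 gamma(1) + c_0
  gamma(1) = phi_1 gamma(0) + c_1
Substituting the second into the first: gamma(0) (1 - phi_1^2) = c_0 + phi_1 c_1, so
  gamma(0) = c_0 / (1 - phi_1^2) = 3 / (1 - (-0.227)^2) = 3 / 0.948471 = 3.162985.
  gamma(1) = phi_1 gamma(0) = (-0.227)(3.162985) = -0.717998.
Therefore gamma(1) = -0.7180 (to 4 decimal places).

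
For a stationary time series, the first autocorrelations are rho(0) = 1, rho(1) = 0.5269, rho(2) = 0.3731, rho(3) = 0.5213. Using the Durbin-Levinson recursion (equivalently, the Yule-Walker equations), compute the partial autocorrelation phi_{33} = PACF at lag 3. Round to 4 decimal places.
\phi_{33} = 0.3960

The PACF at lag k is phi_{kk}, the last component of the solution
to the Yule-Walker system G_k phi = r_k where
  (G_k)_{ij} = rho(|i - j|), (r_k)_i = rho(i), i,j = 1..k.
Equivalently, Durbin-Levinson gives phi_{kk} iteratively:
  phi_{11} = rho(1)
  phi_{kk} = [rho(k) - sum_{j=1..k-1} phi_{k-1,j} rho(k-j)]
            / [1 - sum_{j=1..k-1} phi_{k-1,j} rho(j)],
  phi_{k,j} = phi_{k-1,j} - phi_{kk} phi_{k-1,k-j},  j = 1..k-1.
Step k = 1:
  phi_11 = rho(1) = 0.5269.
Step k = 2:
  phi_22 = [rho(2) - phi_11 rho(1)] / [1 - phi_11 rho(1)] = [0.3731 - (0.5269)(0.5269)] / [1 - (0.5269)(0.5269)]
         = 0.09547639 / 0.72237639 = 0.13217.
  Update: phi_21 = phi_11 - phi_22 phi_11 = 0.5269 - (0.13217)(0.5269) = 0.45726.
Step k = 3:
  phi_33 = [rho(3) - phi_21 rho(2) - phi_22 rho(1)] / [1 - phi_21 rho(1) - phi_22 rho(2)]
    numerator   = 0.5213 - (0.45726)(0.3731) - (0.13217)(0.5269) = 0.2810561
    denominator = 1 - (0.45726)(0.5269) - (0.13217)(0.3731) = 0.70975729
  phi_33 = 0.2810561 / 0.70975729 = 0.396.
Therefore phi_{33} = 0.3960.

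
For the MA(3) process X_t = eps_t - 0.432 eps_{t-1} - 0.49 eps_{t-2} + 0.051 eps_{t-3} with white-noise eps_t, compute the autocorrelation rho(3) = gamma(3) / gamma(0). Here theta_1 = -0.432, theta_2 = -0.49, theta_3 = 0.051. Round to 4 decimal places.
\rho(3) = 0.0357

For an MA(q) process with theta_0 = 1, the autocovariance is
  gamma(k) = sigma^2 * sum_{i=0..q-k} theta_i * theta_{i+k},
and rho(k) = gamma(k) / gamma(0). Sigma^2 cancels.
  numerator   = (1)*(0.051) = 0.051.
  denominator = (1)^2 + (-0.432)^2 + (-0.49)^2 + (0.051)^2 = 1.429325.
  rho(3) = 0.051 / 1.429325 = 0.0357.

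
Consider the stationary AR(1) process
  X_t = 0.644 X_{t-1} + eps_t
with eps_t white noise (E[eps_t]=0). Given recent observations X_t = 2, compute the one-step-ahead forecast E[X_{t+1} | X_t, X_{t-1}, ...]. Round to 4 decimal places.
E[X_{t+1} \mid \mathcal F_t] = 1.2880

For an AR(p) model X_t = c + sum_i phi_i X_{t-i} + eps_t, the
one-step-ahead conditional mean is
  E[X_{t+1} | X_t, ...] = c + sum_i phi_i X_{t+1-i}.
Substitute known values:
  E[X_{t+1} | ...] = (0.644) * (2)
                   = 1.2880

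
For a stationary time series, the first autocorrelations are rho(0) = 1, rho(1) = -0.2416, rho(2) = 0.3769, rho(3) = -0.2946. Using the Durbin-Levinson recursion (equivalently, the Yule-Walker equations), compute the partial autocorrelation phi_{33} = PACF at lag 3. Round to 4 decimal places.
\phi_{33} = -0.1830

The PACF at lag k is phi_{kk}, the last component of the solution
to the Yule-Walker system G_k phi = r_k where
  (G_k)_{ij} = rho(|i - j|), (r_k)_i = rho(i), i,j = 1..k.
Equivalently, Durbin-Levinson gives phi_{kk} iteratively:
  phi_{11} = rho(1)
  phi_{kk} = [rho(k) - sum_{j=1..k-1} phi_{k-1,j} rho(k-j)]
            / [1 - sum_{j=1..k-1} phi_{k-1,j} rho(j)],
  phi_{k,j} = phi_{k-1,j} - phi_{kk} phi_{k-1,k-j},  j = 1..k-1.
Step k = 1:
  phi_11 = rho(1) = -0.2416.
Step k = 2:
  phi_22 = [rho(2) - phi_11 rho(1)] / [1 - phi_11 rho(1)] = [0.3769 - (-0.2416)(-0.2416)] / [1 - (-0.2416)(-0.2416)]
         = 0.31852944 / 0.94162944 = 0.338275.
  Update: phi_21 = phi_11 - phi_22 phi_11 = -0.2416 - (0.338275)(-0.2416) = -0.159873.
Step k = 3:
  phi_33 = [rho(3) - phi_21 rho(2) - phi_22 rho(1)] / [1 - phi_21 rho(1) - phi_22 rho(2)]
    numerator   = -0.2946 - (-0.159873)(0.3769) - (0.338275)(-0.2416) = -0.15261676
    denominator = 1 - (-0.159873)(-0.2416) - (0.338275)(0.3769) = 0.83387898
  phi_33 = -0.15261676 / 0.83387898 = -0.183.
Therefore phi_{33} = -0.1830.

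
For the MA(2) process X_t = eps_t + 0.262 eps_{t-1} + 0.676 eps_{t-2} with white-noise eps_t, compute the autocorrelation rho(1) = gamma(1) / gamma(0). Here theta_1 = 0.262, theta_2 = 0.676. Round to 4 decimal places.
\rho(1) = 0.2878

For an MA(q) process with theta_0 = 1, the autocovariance is
  gamma(k) = sigma^2 * sum_{i=0..q-k} theta_i * theta_{i+k},
and rho(k) = gamma(k) / gamma(0). Sigma^2 cancels.
  numerator   = (1)*(0.262) + (0.262)*(0.676) = 0.439112.
  denominator = (1)^2 + (0.262)^2 + (0.676)^2 = 1.52562.
  rho(1) = 0.439112 / 1.52562 = 0.2878.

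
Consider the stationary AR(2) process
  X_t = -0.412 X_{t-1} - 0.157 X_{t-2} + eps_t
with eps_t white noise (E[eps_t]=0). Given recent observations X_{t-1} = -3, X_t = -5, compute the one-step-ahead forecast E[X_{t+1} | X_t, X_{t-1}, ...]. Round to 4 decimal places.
E[X_{t+1} \mid \mathcal F_t] = 2.5310

For an AR(p) model X_t = c + sum_i phi_i X_{t-i} + eps_t, the
one-step-ahead conditional mean is
  E[X_{t+1} | X_t, ...] = c + sum_i phi_i X_{t+1-i}.
Substitute known values:
  E[X_{t+1} | ...] = (-0.412) * (-5) + (-0.157) * (-3)
                   = 2.5310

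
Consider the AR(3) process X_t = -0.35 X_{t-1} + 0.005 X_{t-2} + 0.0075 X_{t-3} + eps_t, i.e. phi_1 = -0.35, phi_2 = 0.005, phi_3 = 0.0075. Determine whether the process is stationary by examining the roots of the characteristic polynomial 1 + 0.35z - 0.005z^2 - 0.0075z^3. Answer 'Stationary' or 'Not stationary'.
\text{Stationary}

The AR(p) characteristic polynomial is P(z) = 1 + 0.35z - 0.005z^2 - 0.0075z^3.
Stationarity requires all roots to lie outside the unit circle, i.e. |z| > 1 for every root.
Degree 3: look for a simple real root z0 first, then factor out (1 - z/z0) and solve the remaining quadratic.
Testing z0 = -4: P(-4) = 1 + (0.35)(-4) + (-0.005)(-4)^2 + (-0.0075)(-4)^3
  = 1 + (-1.4) + (-0.08) + (0.48) = 0.  So z_0 = -4 is a root, |z_0| = 4.
Divide out the factor (1 + 0.25 z) = (1 - z/z0) (since 1/z0 = -0.25):
  P(z) = (1 + 0.25 z)(1 + (0.1) z + (-0.03) z^2)
  [check: z-coef 0.1 - (-0.25) = 0.35; z^2-coef -0.03 - (-0.25)(0.1) = -0.005; z^3-coef -(-0.25)(-0.03) = -0.0075.]
Remaining roots from the quadratic factor 1 + (0.1) z + (-0.03) z^2:
  Set 1 + (0.1) z + (-0.03) z^2 = 0, i.e. a z^2 + b z + c = 0 with a = -0.03, b = 0.1, c = 1.
  Discriminant D = b^2 - 4ac = (0.1)^2 - 4*(-0.03)*1 = 0.01 - (-0.12) = 0.13.
  D >= 0, so the roots are real: z = (-b +/- sqrt(D)) / (2a) = (-0.1 +/- 0.360555) / (-0.06).
    z_1 = (-0.1 + 0.360555) / (-0.06) = -4.3426,   |z_1| = 4.3426.
    z_2 = (-0.1 - 0.360555) / (-0.06) = 7.6759,   |z_2| = 7.6759.
Moduli of all roots: 4.0000, 4.3426, 7.6759.
All moduli strictly greater than 1? Yes.
Verdict: Stationary.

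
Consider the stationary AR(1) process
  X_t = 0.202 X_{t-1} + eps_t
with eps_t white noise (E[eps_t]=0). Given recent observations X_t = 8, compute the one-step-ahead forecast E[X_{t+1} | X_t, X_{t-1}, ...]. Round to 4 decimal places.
E[X_{t+1} \mid \mathcal F_t] = 1.6160

For an AR(p) model X_t = c + sum_i phi_i X_{t-i} + eps_t, the
one-step-ahead conditional mean is
  E[X_{t+1} | X_t, ...] = c + sum_i phi_i X_{t+1-i}.
Substitute known values:
  E[X_{t+1} | ...] = (0.202) * (8)
                   = 1.6160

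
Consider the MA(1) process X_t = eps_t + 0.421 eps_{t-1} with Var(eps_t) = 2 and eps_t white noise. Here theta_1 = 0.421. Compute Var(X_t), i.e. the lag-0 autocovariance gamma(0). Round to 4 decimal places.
\gamma(0) = 2.3545

For an MA(q) process X_t = eps_t + sum_i theta_i eps_{t-i} with
Var(eps_t) = sigma^2, the variance is
  gamma(0) = sigma^2 * (1 + sum_i theta_i^2).
  sum_i theta_i^2 = (0.421)^2 = 0.177241.
  gamma(0) = 2 * (1 + 0.177241) = 2 * 1.177241 = 2.354482, which rounds to 2.3545.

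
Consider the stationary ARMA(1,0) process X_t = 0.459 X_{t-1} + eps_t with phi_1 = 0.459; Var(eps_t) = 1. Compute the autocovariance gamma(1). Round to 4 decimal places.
\gamma(1) = 0.5815

Multiply the model equation by X_{t-k} and take expectations. With theta_0 = psi_0 = 1 and psi_j the MA(infinity) weights, this gives
  gamma(k) - sum_i phi_i gamma(k-i) = c_k,
  c_k = sigma^2 * sum_{j=k..q} theta_j psi_{j-k}   (c_k = 0 for k > q),
using gamma(-m) = gamma(m).
Pure AR (q = 0): c_0 = sigma^2 = 1, c_k = 0 for k >= 1.
Equations for k = 0 and k = 1 (AR order 1):
  gamma(0) = phi_1 gamma(1) + c_0
  gamma(1) = phi_1 gamma(0) + c_1
Substituting the second into the first: gamma(0) (1 - phi_1^2) = c_0 + phi_1 c_1, so
  gamma(0) = c_0 / (1 - phi_1^2) = 1 / (1 - (0.459)^2) = 1 / 0.789319 = 1.266915.
  gamma(1) = phi_1 gamma(0) = (0.459)(1.266915) = 0.581514.
Therefore gamma(1) = 0.5815 (to 4 decimal places).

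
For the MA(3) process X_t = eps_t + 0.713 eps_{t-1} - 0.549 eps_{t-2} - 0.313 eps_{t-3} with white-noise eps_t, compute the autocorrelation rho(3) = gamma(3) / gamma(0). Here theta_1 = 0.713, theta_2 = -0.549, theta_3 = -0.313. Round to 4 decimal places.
\rho(3) = -0.1641

For an MA(q) process with theta_0 = 1, the autocovariance is
  gamma(k) = sigma^2 * sum_{i=0..q-k} theta_i * theta_{i+k},
and rho(k) = gamma(k) / gamma(0). Sigma^2 cancels.
  numerator   = (1)*(-0.313) = -0.313.
  denominator = (1)^2 + (0.713)^2 + (-0.549)^2 + (-0.313)^2 = 1.907739.
  rho(3) = -0.313 / 1.907739 = -0.1641.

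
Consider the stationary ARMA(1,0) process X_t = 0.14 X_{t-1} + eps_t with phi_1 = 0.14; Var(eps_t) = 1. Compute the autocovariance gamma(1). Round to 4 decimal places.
\gamma(1) = 0.1428

Multiply the model equation by X_{t-k} and take expectations. With theta_0 = psi_0 = 1 and psi_j the MA(infinity) weights, this gives
  gamma(k) - sum_i phi_i gamma(k-i) = c_k,
  c_k = sigma^2 * sum_{j=k..q} theta_j psi_{j-k}   (c_k = 0 for k > q),
using gamma(-m) = gamma(m).
Pure AR (q = 0): c_0 = sigma^2 = 1, c_k = 0 for k >= 1.
Equations for k = 0 and k = 1 (AR order 1):
  gamma(0) = phi_1 gamma(1) + c_0
  gamma(1) = phi_1 gamma(0) + c_1
Substituting the second into the first: gamma(0) (1 - phi_1^2) = c_0 + phi_1 c_1, so
  gamma(0) = c_0 / (1 - phi_1^2) = 1 / (1 - (0.14)^2) = 1 / 0.9804 = 1.019992.
  gamma(1) = phi_1 gamma(0) = (0.14)(1.019992) = 0.142799.
Therefore gamma(1) = 0.1428 (to 4 decimal places).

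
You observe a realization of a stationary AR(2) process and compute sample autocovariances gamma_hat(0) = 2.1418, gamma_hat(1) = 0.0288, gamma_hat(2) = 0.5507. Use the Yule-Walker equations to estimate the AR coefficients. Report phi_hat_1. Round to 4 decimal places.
\hat\phi_{1} = 0.0100

The Yule-Walker equations for an AR(p) process read, in matrix form,
  Gamma_p phi = r_p,   with   (Gamma_p)_{ij} = gamma(|i - j|),
                       (r_p)_i = gamma(i),   i,j = 1..p.
Substitute the sample gammas (Toeplitz matrix and right-hand side of size 2):
  Gamma_p = [[2.1418, 0.0288], [0.0288, 2.1418]]
  r_p     = [0.0288, 0.5507]
Written out:
  2.1418 phi_1 + 0.0288 phi_2 = 0.0288
  0.0288 phi_1 + 2.1418 phi_2 = 0.5507
Solve by Cramer's rule:
  det = gamma(0)^2 - gamma(1)^2 = (2.1418)^2 - (0.0288)^2 = 4.58730724 - 0.00082944 = 4.5864778
  phi_hat_1 = [gamma(1) gamma(0) - gamma(1) gamma(2)] / det = [(0.0288)(2.1418) - (0.0288)(0.5507)] / 4.5864778 = 0.04582368 / 4.5864778 = 0.01
  phi_hat_2 = [gamma(0) gamma(2) - gamma(1)^2] / det = [(2.1418)(0.5507) - (0.0288)^2] / 4.5864778 = 1.17865982 / 4.5864778 = 0.257
So phi_hat = [0.0100, 0.2570].
Therefore phi_hat_1 = 0.0100.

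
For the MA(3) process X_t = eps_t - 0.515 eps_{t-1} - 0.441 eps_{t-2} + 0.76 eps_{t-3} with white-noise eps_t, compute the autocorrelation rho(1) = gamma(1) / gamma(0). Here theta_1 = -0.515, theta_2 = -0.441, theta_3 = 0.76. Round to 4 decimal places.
\rho(1) = -0.3058

For an MA(q) process with theta_0 = 1, the autocovariance is
  gamma(k) = sigma^2 * sum_{i=0..q-k} theta_i * theta_{i+k},
and rho(k) = gamma(k) / gamma(0). Sigma^2 cancels.
  numerator   = (1)*(-0.515) + (-0.515)*(-0.441) + (-0.441)*(0.76) = -0.623045.
  denominator = (1)^2 + (-0.515)^2 + (-0.441)^2 + (0.76)^2 = 2.037306.
  rho(1) = -0.623045 / 2.037306 = -0.3058.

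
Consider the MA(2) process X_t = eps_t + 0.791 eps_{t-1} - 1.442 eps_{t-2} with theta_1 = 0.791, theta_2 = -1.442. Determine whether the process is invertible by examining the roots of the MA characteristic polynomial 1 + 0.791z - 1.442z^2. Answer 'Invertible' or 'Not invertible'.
\text{Not invertible}

The MA(q) characteristic polynomial is P(z) = 1 + 0.791z - 1.442z^2.
Invertibility requires all roots to lie outside the unit circle, i.e. |z| > 1 for every root.
Set 1 + (0.791) z + (-1.442) z^2 = 0, i.e. a z^2 + b z + c = 0 with a = -1.442, b = 0.791, c = 1.
Discriminant D = b^2 - 4ac = (0.791)^2 - 4*(-1.442)*1 = 0.625681 - (-5.768) = 6.393681.
D >= 0, so the roots are real: z = (-b +/- sqrt(D)) / (2a) = (-0.791 +/- 2.528573) / (-2.884).
  z_1 = (-0.791 + 2.528573) / (-2.884) = -0.6025,   |z_1| = 0.6025.
  z_2 = (-0.791 - 2.528573) / (-2.884) = 1.151,   |z_2| = 1.151.
Moduli of all roots: 0.6025, 1.1510.
All moduli strictly greater than 1? No.
Verdict: Not invertible.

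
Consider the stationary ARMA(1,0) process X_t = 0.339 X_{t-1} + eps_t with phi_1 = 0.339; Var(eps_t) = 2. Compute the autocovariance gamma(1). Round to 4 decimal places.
\gamma(1) = 0.7660

Multiply the model equation by X_{t-k} and take expectations. With theta_0 = psi_0 = 1 and psi_j the MA(infinity) weights, this gives
  gamma(k) - sum_i phi_i gamma(k-i) = c_k,
  c_k = sigma^2 * sum_{j=k..q} theta_j psi_{j-k}   (c_k = 0 for k > q),
using gamma(-m) = gamma(m).
Pure AR (q = 0): c_0 = sigma^2 = 2, c_k = 0 for k >= 1.
Equations for k = 0 and k = 1 (AR order 1):
  gamma(0) = phi_1 gamma(1) + c_0
  gamma(1) = phi_1 gamma(0) + c_1
Substituting the second into the first: gamma(0) (1 - phi_1^2) = c_0 + phi_1 c_1, so
  gamma(0) = c_0 / (1 - phi_1^2) = 2 / (1 - (0.339)^2) = 2 / 0.885079 = 2.259685.
  gamma(1) = phi_1 gamma(0) = (0.339)(2.259685) = 0.766033.
Therefore gamma(1) = 0.7660 (to 4 decimal places).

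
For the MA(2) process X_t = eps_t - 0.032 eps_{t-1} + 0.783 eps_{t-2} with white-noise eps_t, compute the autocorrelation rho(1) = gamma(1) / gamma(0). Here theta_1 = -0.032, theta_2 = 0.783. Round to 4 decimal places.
\rho(1) = -0.0353

For an MA(q) process with theta_0 = 1, the autocovariance is
  gamma(k) = sigma^2 * sum_{i=0..q-k} theta_i * theta_{i+k},
and rho(k) = gamma(k) / gamma(0). Sigma^2 cancels.
  numerator   = (1)*(-0.032) + (-0.032)*(0.783) = -0.057056.
  denominator = (1)^2 + (-0.032)^2 + (0.783)^2 = 1.614113.
  rho(1) = -0.057056 / 1.614113 = -0.0353.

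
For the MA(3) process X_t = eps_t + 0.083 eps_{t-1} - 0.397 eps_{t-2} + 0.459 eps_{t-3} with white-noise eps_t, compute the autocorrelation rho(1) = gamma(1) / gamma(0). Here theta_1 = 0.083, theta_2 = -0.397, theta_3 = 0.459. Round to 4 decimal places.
\rho(1) = -0.0961

For an MA(q) process with theta_0 = 1, the autocovariance is
  gamma(k) = sigma^2 * sum_{i=0..q-k} theta_i * theta_{i+k},
and rho(k) = gamma(k) / gamma(0). Sigma^2 cancels.
  numerator   = (1)*(0.083) + (0.083)*(-0.397) + (-0.397)*(0.459) = -0.132174.
  denominator = (1)^2 + (0.083)^2 + (-0.397)^2 + (0.459)^2 = 1.375179.
  rho(1) = -0.132174 / 1.375179 = -0.0961.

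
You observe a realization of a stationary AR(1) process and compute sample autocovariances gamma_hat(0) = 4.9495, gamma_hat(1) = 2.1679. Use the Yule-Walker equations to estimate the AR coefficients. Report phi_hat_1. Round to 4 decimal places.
\hat\phi_{1} = 0.4380

The Yule-Walker equations for an AR(p) process read, in matrix form,
  Gamma_p phi = r_p,   with   (Gamma_p)_{ij} = gamma(|i - j|),
                       (r_p)_i = gamma(i),   i,j = 1..p.
Substitute the sample gammas (Toeplitz matrix and right-hand side of size 1):
  Gamma_p = [[4.9495]]
  r_p     = [2.1679]
With p = 1 this is the single equation gamma(0) phi_1 = gamma(1):
  phi_hat_1 = gamma(1) / gamma(0) = 2.1679 / 4.9495 = 0.4380.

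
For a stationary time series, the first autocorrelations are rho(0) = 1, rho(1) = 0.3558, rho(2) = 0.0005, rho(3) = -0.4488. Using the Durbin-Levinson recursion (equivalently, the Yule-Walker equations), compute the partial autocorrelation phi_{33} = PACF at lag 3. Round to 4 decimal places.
\phi_{33} = -0.4650

The PACF at lag k is phi_{kk}, the last component of the solution
to the Yule-Walker system G_k phi = r_k where
  (G_k)_{ij} = rho(|i - j|), (r_k)_i = rho(i), i,j = 1..k.
Equivalently, Durbin-Levinson gives phi_{kk} iteratively:
  phi_{11} = rho(1)
  phi_{kk} = [rho(k) - sum_{j=1..k-1} phi_{k-1,j} rho(k-j)]
            / [1 - sum_{j=1..k-1} phi_{k-1,j} rho(j)],
  phi_{k,j} = phi_{k-1,j} - phi_{kk} phi_{k-1,k-j},  j = 1..k-1.
Step k = 1:
  phi_11 = rho(1) = 0.3558.
Step k = 2:
  phi_22 = [rho(2) - phi_11 rho(1)] / [1 - phi_11 rho(1)] = [0.0005 - (0.3558)(0.3558)] / [1 - (0.3558)(0.3558)]
         = -0.12609364 / 0.87340636 = -0.14437.
  Update: phi_21 = phi_11 - phi_22 phi_11 = 0.3558 - (-0.14437)(0.3558) = 0.407167.
Step k = 3:
  phi_33 = [rho(3) - phi_21 rho(2) - phi_22 rho(1)] / [1 - phi_21 rho(1) - phi_22 rho(2)]
    numerator   = -0.4488 - (0.407167)(0.0005) - (-0.14437)(0.3558) = -0.39763675
    denominator = 1 - (0.407167)(0.3558) - (-0.14437)(0.0005) = 0.85520223
  phi_33 = -0.39763675 / 0.85520223 = -0.465.
Therefore phi_{33} = -0.4650.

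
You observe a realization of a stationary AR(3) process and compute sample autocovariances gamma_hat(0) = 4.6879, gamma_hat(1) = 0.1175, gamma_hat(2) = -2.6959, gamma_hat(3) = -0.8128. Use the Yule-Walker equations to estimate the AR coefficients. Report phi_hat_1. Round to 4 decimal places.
\hat\phi_{1} = -0.0780

The Yule-Walker equations for an AR(p) process read, in matrix form,
  Gamma_p phi = r_p,   with   (Gamma_p)_{ij} = gamma(|i - j|),
                       (r_p)_i = gamma(i),   i,j = 1..p.
Substitute the sample gammas (Toeplitz matrix and right-hand side of size 3):
  Gamma_p = [[4.6879, 0.1175, -2.6959], [0.1175, 4.6879, 0.1175], [-2.6959, 0.1175, 4.6879]]
  r_p     = [0.1175, -2.6959, -0.8128]
Written out (R1..R3):
  (R1) 4.6879 phi_1 + 0.1175 phi_2 - 2.6959 phi_3 = 0.1175
  (R2) 0.1175 phi_1 + 4.6879 phi_2 + 0.1175 phi_3 = -2.6959
  (R3) -2.6959 phi_1 + 0.1175 phi_2 + 4.6879 phi_3 = -0.8128
Gaussian elimination:
  R2 <- R2 - (0.1175/4.6879) R1 = R2 - (0.025065) R1:  4.684955 phi_2 + 0.185071 phi_3 = -2.698845
  R3 <- R3 - (-2.6959/4.6879) R1 = R3 - (-0.575076) R1:  0.185071 phi_2 + 3.137552 phi_3 = -0.745229
  R3 <- R3 - (0.185071/4.684955) R2 = R3 - (0.039503) R2:  3.130241 phi_3 = -0.638615
Back-substitution:
  phi_hat_3 = -0.638615 / 3.130241 = -0.204015
  phi_hat_2 = (-2.698845 - (0.185071)(-0.204015)) / 4.684955 = -0.568007
  phi_hat_1 = (0.1175 - (0.1175)(-0.568007) - (-2.6959)(-0.204015)) / 4.6879 = -0.078023
So phi_hat = [-0.0780, -0.5680, -0.2040].
Therefore phi_hat_1 = -0.0780.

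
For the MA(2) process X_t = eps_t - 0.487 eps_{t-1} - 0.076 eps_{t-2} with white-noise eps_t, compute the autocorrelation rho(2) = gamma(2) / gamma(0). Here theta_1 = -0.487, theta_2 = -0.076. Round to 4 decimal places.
\rho(2) = -0.0611

For an MA(q) process with theta_0 = 1, the autocovariance is
  gamma(k) = sigma^2 * sum_{i=0..q-k} theta_i * theta_{i+k},
and rho(k) = gamma(k) / gamma(0). Sigma^2 cancels.
  numerator   = (1)*(-0.076) = -0.076.
  denominator = (1)^2 + (-0.487)^2 + (-0.076)^2 = 1.242945.
  rho(2) = -0.076 / 1.242945 = -0.0611.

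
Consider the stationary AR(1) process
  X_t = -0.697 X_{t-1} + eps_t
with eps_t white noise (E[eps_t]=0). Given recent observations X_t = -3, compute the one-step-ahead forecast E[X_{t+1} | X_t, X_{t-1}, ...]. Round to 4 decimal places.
E[X_{t+1} \mid \mathcal F_t] = 2.0910

For an AR(p) model X_t = c + sum_i phi_i X_{t-i} + eps_t, the
one-step-ahead conditional mean is
  E[X_{t+1} | X_t, ...] = c + sum_i phi_i X_{t+1-i}.
Substitute known values:
  E[X_{t+1} | ...] = (-0.697) * (-3)
                   = 2.0910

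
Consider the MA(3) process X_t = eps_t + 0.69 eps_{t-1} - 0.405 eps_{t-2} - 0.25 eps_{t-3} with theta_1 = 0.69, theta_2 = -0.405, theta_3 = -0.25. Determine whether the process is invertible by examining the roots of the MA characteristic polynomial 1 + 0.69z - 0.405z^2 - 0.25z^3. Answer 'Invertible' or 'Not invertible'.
\text{Invertible}

The MA(q) characteristic polynomial is P(z) = 1 + 0.69z - 0.405z^2 - 0.25z^3.
Invertibility requires all roots to lie outside the unit circle, i.e. |z| > 1 for every root.
Degree 3: look for a simple real root z0 first, then factor out (1 - z/z0) and solve the remaining quadratic.
Testing z0 = -2: P(-2) = 1 + (0.69)(-2) + (-0.405)(-2)^2 + (-0.25)(-2)^3
  = 1 + (-1.38) + (-1.62) + (2) = 0.  So z_0 = -2 is a root, |z_0| = 2.
Divide out the factor (1 + 0.5 z) = (1 - z/z0) (since 1/z0 = -0.5):
  P(z) = (1 + 0.5 z)(1 + (0.19) z + (-0.5) z^2)
  [check: z-coef 0.19 - (-0.5) = 0.69; z^2-coef -0.5 - (-0.5)(0.19) = -0.405; z^3-coef -(-0.5)(-0.5) = -0.25.]
Remaining roots from the quadratic factor 1 + (0.19) z + (-0.5) z^2:
  Set 1 + (0.19) z + (-0.5) z^2 = 0, i.e. a z^2 + b z + c = 0 with a = -0.5, b = 0.19, c = 1.
  Discriminant D = b^2 - 4ac = (0.19)^2 - 4*(-0.5)*1 = 0.0361 - (-2) = 2.0361.
  D >= 0, so the roots are real: z = (-b +/- sqrt(D)) / (2a) = (-0.19 +/- 1.42692) / (-1).
    z_1 = (-0.19 + 1.42692) / (-1) = -1.2369,   |z_1| = 1.2369.
    z_2 = (-0.19 - 1.42692) / (-1) = 1.6169,   |z_2| = 1.6169.
Moduli of all roots: 2.0000, 1.2369, 1.6169.
All moduli strictly greater than 1? Yes.
Verdict: Invertible.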